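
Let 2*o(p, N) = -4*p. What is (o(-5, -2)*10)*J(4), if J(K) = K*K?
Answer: 1600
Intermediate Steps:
J(K) = K**2
o(p, N) = -2*p (o(p, N) = (-4*p)/2 = -2*p)
(o(-5, -2)*10)*J(4) = (-2*(-5)*10)*4**2 = (10*10)*16 = 100*16 = 1600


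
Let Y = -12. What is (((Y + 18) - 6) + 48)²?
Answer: 2304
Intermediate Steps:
(((Y + 18) - 6) + 48)² = (((-12 + 18) - 6) + 48)² = ((6 - 6) + 48)² = (0 + 48)² = 48² = 2304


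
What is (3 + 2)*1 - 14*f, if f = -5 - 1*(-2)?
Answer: 47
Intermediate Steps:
f = -3 (f = -5 + 2 = -3)
(3 + 2)*1 - 14*f = (3 + 2)*1 - 14*(-3) = 5*1 + 42 = 5 + 42 = 47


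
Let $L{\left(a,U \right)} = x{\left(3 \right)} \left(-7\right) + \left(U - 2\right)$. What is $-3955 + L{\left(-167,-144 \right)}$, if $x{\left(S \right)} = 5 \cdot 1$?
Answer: $-4136$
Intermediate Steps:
$x{\left(S \right)} = 5$
$L{\left(a,U \right)} = -37 + U$ ($L{\left(a,U \right)} = 5 \left(-7\right) + \left(U - 2\right) = -35 + \left(-2 + U\right) = -37 + U$)
$-3955 + L{\left(-167,-144 \right)} = -3955 - 181 = -4136$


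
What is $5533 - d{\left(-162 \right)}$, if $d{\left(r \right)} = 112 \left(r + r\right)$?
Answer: $41821$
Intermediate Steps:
$d{\left(r \right)} = 224 r$ ($d{\left(r \right)} = 112 \cdot 2 r = 224 r$)
$5533 - d{\left(-162 \right)} = 5533 - 224 \left(-162\right) = 5533 - -36288 = 5533 + 36288 = 41821$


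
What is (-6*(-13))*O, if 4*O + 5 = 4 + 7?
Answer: 117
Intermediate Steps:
O = 3/2 (O = -5/4 + (4 + 7)/4 = -5/4 + (¼)*11 = -5/4 + 11/4 = 3/2 ≈ 1.5000)
(-6*(-13))*O = -6*(-13)*(3/2) = 78*(3/2) = 117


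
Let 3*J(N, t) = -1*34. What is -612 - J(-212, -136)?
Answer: -1802/3 ≈ -600.67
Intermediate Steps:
J(N, t) = -34/3 (J(N, t) = (-1*34)/3 = (1/3)*(-34) = -34/3)
-612 - J(-212, -136) = -612 - 1*(-34/3) = -612 + 34/3 = -1802/3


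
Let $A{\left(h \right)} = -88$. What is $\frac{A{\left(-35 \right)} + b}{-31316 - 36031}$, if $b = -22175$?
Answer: $\frac{7421}{22449} \approx 0.33057$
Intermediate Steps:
$\frac{A{\left(-35 \right)} + b}{-31316 - 36031} = \frac{-88 - 22175}{-31316 - 36031} = - \frac{22263}{-67347} = \left(-22263\right) \left(- \frac{1}{67347}\right) = \frac{7421}{22449}$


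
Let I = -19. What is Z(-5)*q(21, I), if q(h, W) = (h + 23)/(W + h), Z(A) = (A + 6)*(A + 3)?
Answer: -44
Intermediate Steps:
Z(A) = (3 + A)*(6 + A) (Z(A) = (6 + A)*(3 + A) = (3 + A)*(6 + A))
q(h, W) = (23 + h)/(W + h)
Z(-5)*q(21, I) = (18 + (-5)² + 9*(-5))*((23 + 21)/(-19 + 21)) = (18 + 25 - 45)*(44/2) = -44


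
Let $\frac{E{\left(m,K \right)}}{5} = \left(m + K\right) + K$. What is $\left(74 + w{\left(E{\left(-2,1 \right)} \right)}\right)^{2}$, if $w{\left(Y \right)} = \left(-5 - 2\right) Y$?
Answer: $5476$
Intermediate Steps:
$E{\left(m,K \right)} = 5 m + 10 K$ ($E{\left(m,K \right)} = 5 \left(\left(m + K\right) + K\right) = 5 \left(\left(K + m\right) + K\right) = 5 \left(m + 2 K\right) = 5 m + 10 K$)
$w{\left(Y \right)} = - 7 Y$ ($w{\left(Y \right)} = \left(-5 - 2\right) Y = - 7 Y$)
$\left(74 + w{\left(E{\left(-2,1 \right)} \right)}\right)^{2} = \left(74 - 7 \left(5 \left(-2\right) + 10 \cdot 1\right)\right)^{2} = \left(74 - 7 \left(-10 + 10\right)\right)^{2} = \left(74 - 0\right)^{2} = \left(74 + 0\right)^{2} = 74^{2} = 5476$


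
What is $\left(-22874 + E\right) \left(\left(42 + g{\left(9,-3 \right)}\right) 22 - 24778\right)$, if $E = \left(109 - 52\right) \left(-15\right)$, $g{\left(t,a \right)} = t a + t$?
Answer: $575428250$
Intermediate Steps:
$g{\left(t,a \right)} = t + a t$ ($g{\left(t,a \right)} = a t + t = t + a t$)
$E = -855$ ($E = 57 \left(-15\right) = -855$)
$\left(-22874 + E\right) \left(\left(42 + g{\left(9,-3 \right)}\right) 22 - 24778\right) = \left(-22874 - 855\right) \left(\left(42 + 9 \left(1 - 3\right)\right) 22 - 24778\right) = - 23729 \left(\left(42 + 9 \left(-2\right)\right) 22 - 24778\right) = - 23729 \left(\left(42 - 18\right) 22 - 24778\right) = - 23729 \left(24 \cdot 22 - 24778\right) = - 23729 \left(528 - 24778\right) = \left(-23729\right) \left(-24250\right) = 575428250$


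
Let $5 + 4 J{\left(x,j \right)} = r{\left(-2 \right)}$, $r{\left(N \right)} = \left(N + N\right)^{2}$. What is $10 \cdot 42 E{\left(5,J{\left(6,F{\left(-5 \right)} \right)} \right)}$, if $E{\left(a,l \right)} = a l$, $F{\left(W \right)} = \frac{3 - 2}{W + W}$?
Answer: $5775$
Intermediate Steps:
$r{\left(N \right)} = 4 N^{2}$ ($r{\left(N \right)} = \left(2 N\right)^{2} = 4 N^{2}$)
$F{\left(W \right)} = \frac{1}{2 W}$ ($F{\left(W \right)} = 1 \frac{1}{2 W} = \frac{1}{2 W}$)
$J{\left(x,j \right)} = \frac{11}{4}$ ($J{\left(x,j \right)} = - \frac{5}{4} + \frac{4 \left(-2\right)^{2}}{4} = - \frac{5}{4} + \frac{4 \cdot 4}{4} = - \frac{5}{4} + \frac{1}{4} \cdot 16 = - \frac{5}{4} + 4 = \frac{11}{4}$)
$10 \cdot 42 E{\left(5,J{\left(6,F{\left(-5 \right)} \right)} \right)} = 10 \cdot 42 \cdot 5 \cdot \frac{11}{4} = 420 \cdot \frac{55}{4} = 5775$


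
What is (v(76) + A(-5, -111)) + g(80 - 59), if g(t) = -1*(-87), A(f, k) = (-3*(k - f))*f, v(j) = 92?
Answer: -1411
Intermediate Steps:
A(f, k) = f*(-3*k + 3*f) (A(f, k) = (-3*k + 3*f)*f = f*(-3*k + 3*f))
g(t) = 87
(v(76) + A(-5, -111)) + g(80 - 59) = (92 + 3*(-5)*(-5 - 1*(-111))) + 87 = (92 + 3*(-5)*(-5 + 111)) + 87 = (92 + 3*(-5)*106) + 87 = (92 - 1590) + 87 = -1498 + 87 = -1411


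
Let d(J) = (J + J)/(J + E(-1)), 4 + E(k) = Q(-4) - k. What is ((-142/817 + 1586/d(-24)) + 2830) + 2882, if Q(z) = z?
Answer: 132081799/19608 ≈ 6736.1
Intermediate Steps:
E(k) = -8 - k (E(k) = -4 + (-4 - k) = -8 - k)
d(J) = 2*J/(-7 + J) (d(J) = (J + J)/(J + (-8 - 1*(-1))) = (2*J)/(J + (-8 + 1)) = (2*J)/(J - 7) = (2*J)/(-7 + J) = 2*J/(-7 + J))
((-142/817 + 1586/d(-24)) + 2830) + 2882 = ((-142/817 + 1586/((2*(-24)/(-7 - 24)))) + 2830) + 2882 = ((-142*1/817 + 1586/((2*(-24)/(-31)))) + 2830) + 2882 = ((-142/817 + 1586/((2*(-24)*(-1/31)))) + 2830) + 2882 = ((-142/817 + 1586/(48/31)) + 2830) + 2882 = ((-142/817 + 1586*(31/48)) + 2830) + 2882 = ((-142/817 + 24583/24) + 2830) + 2882 = (20080903/19608 + 2830) + 2882 = 75571543/19608 + 2882 = 132081799/19608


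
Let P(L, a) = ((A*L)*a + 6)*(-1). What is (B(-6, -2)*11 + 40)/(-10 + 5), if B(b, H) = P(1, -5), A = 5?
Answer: -249/5 ≈ -49.800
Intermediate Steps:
P(L, a) = -6 - 5*L*a (P(L, a) = ((5*L)*a + 6)*(-1) = (5*L*a + 6)*(-1) = (6 + 5*L*a)*(-1) = -6 - 5*L*a)
B(b, H) = 19 (B(b, H) = -6 - 5*1*(-5) = -6 + 25 = 19)
(B(-6, -2)*11 + 40)/(-10 + 5) = (19*11 + 40)/(-10 + 5) = (209 + 40)/(-5) = -⅕*249 = -249/5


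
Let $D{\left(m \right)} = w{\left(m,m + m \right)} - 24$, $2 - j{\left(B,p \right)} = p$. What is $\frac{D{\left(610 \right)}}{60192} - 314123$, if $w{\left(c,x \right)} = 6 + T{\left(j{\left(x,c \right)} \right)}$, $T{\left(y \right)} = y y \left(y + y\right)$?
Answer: $- \frac{9678601529}{30096} \approx -3.2159 \cdot 10^{5}$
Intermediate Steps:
$j{\left(B,p \right)} = 2 - p$
$T{\left(y \right)} = 2 y^{3}$ ($T{\left(y \right)} = y^{2} \cdot 2 y = 2 y^{3}$)
$w{\left(c,x \right)} = 6 + 2 \left(2 - c\right)^{3}$
$D{\left(m \right)} = -18 - 2 \left(-2 + m\right)^{3}$ ($D{\left(m \right)} = \left(6 - 2 \left(-2 + m\right)^{3}\right) - 24 = -18 - 2 \left(-2 + m\right)^{3}$)
$\frac{D{\left(610 \right)}}{60192} - 314123 = \frac{-18 - 2 \left(-2 + 610\right)^{3}}{60192} - 314123 = \left(-18 - 2 \cdot 608^{3}\right) \frac{1}{60192} - 314123 = \left(-18 - 449511424\right) \frac{1}{60192} - 314123 = \left(-449511442\right) \frac{1}{60192} - 314123 = - \frac{224755721}{30096} - 314123 = - \frac{9678601529}{30096}$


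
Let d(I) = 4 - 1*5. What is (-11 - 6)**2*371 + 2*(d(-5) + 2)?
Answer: 107221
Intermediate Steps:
d(I) = -1 (d(I) = 4 - 5 = -1)
(-11 - 6)**2*371 + 2*(d(-5) + 2) = (-11 - 6)**2*371 + 2*(-1 + 2) = (-17)**2*371 + 2*1 = 289*371 + 2 = 107219 + 2 = 107221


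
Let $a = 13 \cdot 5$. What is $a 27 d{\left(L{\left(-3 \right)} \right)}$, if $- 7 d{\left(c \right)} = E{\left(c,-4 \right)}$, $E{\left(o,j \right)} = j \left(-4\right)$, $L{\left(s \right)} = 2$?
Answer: $- \frac{28080}{7} \approx -4011.4$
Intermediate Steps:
$E{\left(o,j \right)} = - 4 j$
$d{\left(c \right)} = - \frac{16}{7}$ ($d{\left(c \right)} = - \frac{\left(-4\right) \left(-4\right)}{7} = \left(- \frac{1}{7}\right) 16 = - \frac{16}{7}$)
$a = 65$
$a 27 d{\left(L{\left(-3 \right)} \right)} = 65 \cdot 27 \left(- \frac{16}{7}\right) = 1755 \left(- \frac{16}{7}\right) = - \frac{28080}{7}$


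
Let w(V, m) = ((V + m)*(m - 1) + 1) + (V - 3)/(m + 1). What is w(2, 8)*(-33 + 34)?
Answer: 638/9 ≈ 70.889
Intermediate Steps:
w(V, m) = 1 + (-3 + V)/(1 + m) + (-1 + m)*(V + m) (w(V, m) = ((V + m)*(-1 + m) + 1) + (-3 + V)/(1 + m) = ((-1 + m)*(V + m) + 1) + (-3 + V)/(1 + m) = (1 + (-1 + m)*(V + m)) + (-3 + V)/(1 + m) = 1 + (-3 + V)/(1 + m) + (-1 + m)*(V + m))
w(2, 8)*(-33 + 34) = ((-2 + 8³ + 2*8²)/(1 + 8))*(-33 + 34) = ((-2 + 512 + 2*64)/9)*1 = ((-2 + 512 + 128)/9)*1 = ((⅑)*638)*1 = (638/9)*1 = 638/9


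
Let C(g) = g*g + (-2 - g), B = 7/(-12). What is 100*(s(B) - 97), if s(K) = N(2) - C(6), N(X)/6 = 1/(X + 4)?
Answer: -12400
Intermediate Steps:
N(X) = 6/(4 + X) (N(X) = 6/(X + 4) = 6/(4 + X))
B = -7/12 (B = 7*(-1/12) = -7/12 ≈ -0.58333)
C(g) = -2 + g² - g (C(g) = g² + (-2 - g) = -2 + g² - g)
s(K) = -27 (s(K) = 6/(4 + 2) - (-2 + 6² - 1*6) = 6/6 - (-2 + 36 - 6) = 6*(⅙) - 1*28 = 1 - 28 = -27)
100*(s(B) - 97) = 100*(-27 - 97) = 100*(-124) = -12400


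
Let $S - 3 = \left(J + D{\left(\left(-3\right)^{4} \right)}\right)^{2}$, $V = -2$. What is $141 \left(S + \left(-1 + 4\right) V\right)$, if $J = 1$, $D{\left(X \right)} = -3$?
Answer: $141$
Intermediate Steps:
$S = 7$ ($S = 3 + \left(1 - 3\right)^{2} = 3 + \left(-2\right)^{2} = 3 + 4 = 7$)
$141 \left(S + \left(-1 + 4\right) V\right) = 141 \left(7 + \left(-1 + 4\right) \left(-2\right)\right) = 141 \left(7 + 3 \left(-2\right)\right) = 141 \left(7 - 6\right) = 141 \cdot 1 = 141$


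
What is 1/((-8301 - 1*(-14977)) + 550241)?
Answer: 1/556917 ≈ 1.7956e-6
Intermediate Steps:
1/((-8301 - 1*(-14977)) + 550241) = 1/((-8301 + 14977) + 550241) = 1/(6676 + 550241) = 1/556917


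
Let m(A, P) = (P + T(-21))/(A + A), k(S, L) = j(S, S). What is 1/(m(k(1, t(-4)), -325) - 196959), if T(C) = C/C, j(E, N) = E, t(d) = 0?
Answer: -1/197121 ≈ -5.0730e-6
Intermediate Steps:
k(S, L) = S
T(C) = 1
m(A, P) = (1 + P)/(2*A) (m(A, P) = (P + 1)/(A + A) = (1 + P)/((2*A)) = (1 + P)*(1/(2*A)) = (1 + P)/(2*A))
1/(m(k(1, t(-4)), -325) - 196959) = 1/((½)*(1 - 325)/1 - 196959) = 1/((½)*1*(-324) - 196959) = 1/(-162 - 196959) = 1/(-197121) = -1/197121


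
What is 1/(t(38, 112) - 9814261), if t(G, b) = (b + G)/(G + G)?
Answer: -38/372941843 ≈ -1.0189e-7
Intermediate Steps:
t(G, b) = (G + b)/(2*G) (t(G, b) = (G + b)/((2*G)) = (G + b)*(1/(2*G)) = (G + b)/(2*G))
1/(t(38, 112) - 9814261) = 1/((½)*(38 + 112)/38 - 9814261) = 1/((½)*(1/38)*150 - 9814261) = 1/(75/38 - 9814261) = 1/(-372941843/38) = -38/372941843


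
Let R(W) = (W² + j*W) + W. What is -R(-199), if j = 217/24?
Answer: -902465/24 ≈ -37603.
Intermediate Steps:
j = 217/24 (j = 217*(1/24) = 217/24 ≈ 9.0417)
R(W) = W² + 241*W/24 (R(W) = (W² + 217*W/24) + W = W² + 241*W/24)
-R(-199) = -(-199)*(241 + 24*(-199))/24 = -(-199)*(241 - 4776)/24 = -(-199)*(-4535)/24 = -1*902465/24 = -902465/24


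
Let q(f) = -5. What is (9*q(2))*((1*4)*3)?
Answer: -540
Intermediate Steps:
(9*q(2))*((1*4)*3) = (9*(-5))*((1*4)*3) = -180*3 = -45*12 = -540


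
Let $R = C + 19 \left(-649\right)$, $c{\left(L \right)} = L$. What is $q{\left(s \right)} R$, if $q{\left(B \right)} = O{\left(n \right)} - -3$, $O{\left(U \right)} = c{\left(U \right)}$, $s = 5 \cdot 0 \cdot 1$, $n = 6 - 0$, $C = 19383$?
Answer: $63468$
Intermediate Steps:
$n = 6$ ($n = 6 + 0 = 6$)
$s = 0$ ($s = 0 \cdot 1 = 0$)
$O{\left(U \right)} = U$
$R = 7052$ ($R = 19383 + 19 \left(-649\right) = 19383 - 12331 = 7052$)
$q{\left(B \right)} = 9$ ($q{\left(B \right)} = 6 - -3 = 6 + 3 = 9$)
$q{\left(s \right)} R = 9 \cdot 7052 = 63468$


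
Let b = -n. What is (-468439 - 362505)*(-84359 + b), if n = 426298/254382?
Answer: 8915961579209792/127191 ≈ 7.0099e+10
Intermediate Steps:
n = 213149/127191 (n = 426298*(1/254382) = 213149/127191 ≈ 1.6758)
b = -213149/127191 (b = -1*213149/127191 = -213149/127191 ≈ -1.6758)
(-468439 - 362505)*(-84359 + b) = (-468439 - 362505)*(-84359 - 213149/127191) = -830944*(-10729918718/127191) = 8915961579209792/127191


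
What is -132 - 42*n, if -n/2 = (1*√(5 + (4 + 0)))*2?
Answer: 372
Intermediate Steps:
n = -12 (n = -2*1*√(5 + (4 + 0))*2 = -2*1*√(5 + 4)*2 = -2*1*√9*2 = -2*1*3*2 = -6*2 = -2*6 = -12)
-132 - 42*n = -132 - 42*(-12) = -132 + 504 = 372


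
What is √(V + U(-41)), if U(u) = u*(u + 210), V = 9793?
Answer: 4*√179 ≈ 53.516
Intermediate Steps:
U(u) = u*(210 + u)
√(V + U(-41)) = √(9793 - 41*(210 - 41)) = √(9793 - 41*169) = √(9793 - 6929) = √2864 = 4*√179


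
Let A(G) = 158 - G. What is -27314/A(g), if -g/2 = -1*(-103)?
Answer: -1951/26 ≈ -75.038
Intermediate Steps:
g = -206 (g = -(-2)*(-103) = -2*103 = -206)
-27314/A(g) = -27314/(158 - 1*(-206)) = -27314/(158 + 206) = -27314/364 = -27314*1/364 = -1951/26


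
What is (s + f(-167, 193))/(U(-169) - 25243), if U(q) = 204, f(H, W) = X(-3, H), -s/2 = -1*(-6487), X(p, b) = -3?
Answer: 12977/25039 ≈ 0.51827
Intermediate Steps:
s = -12974 (s = -(-2)*(-6487) = -2*6487 = -12974)
f(H, W) = -3
(s + f(-167, 193))/(U(-169) - 25243) = (-12974 - 3)/(204 - 25243) = -12977/(-25039) = -12977*(-1/25039) = 12977/25039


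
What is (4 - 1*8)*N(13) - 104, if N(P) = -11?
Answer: -60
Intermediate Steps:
(4 - 1*8)*N(13) - 104 = (4 - 1*8)*(-11) - 104 = (4 - 8)*(-11) - 104 = -4*(-11) - 104 = 44 - 104 = -60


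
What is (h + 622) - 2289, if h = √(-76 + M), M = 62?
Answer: -1667 + I*√14 ≈ -1667.0 + 3.7417*I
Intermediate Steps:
h = I*√14 (h = √(-76 + 62) = √(-14) = I*√14 ≈ 3.7417*I)
(h + 622) - 2289 = (I*√14 + 622) - 2289 = (622 + I*√14) - 2289 = -1667 + I*√14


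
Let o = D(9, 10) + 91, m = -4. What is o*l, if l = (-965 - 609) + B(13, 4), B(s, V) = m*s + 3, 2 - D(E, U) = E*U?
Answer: -4869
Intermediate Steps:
D(E, U) = 2 - E*U
o = 3 (o = (2 - 1*9*10) + 91 = (2 - 90) + 91 = -88 + 91 = 3)
B(s, V) = 3 - 4*s (B(s, V) = -4*s + 3 = 3 - 4*s)
l = -1623 (l = (-965 - 609) + (3 - 4*13) = -1574 + (3 - 52) = -1574 - 49 = -1623)
o*l = 3*(-1623) = -4869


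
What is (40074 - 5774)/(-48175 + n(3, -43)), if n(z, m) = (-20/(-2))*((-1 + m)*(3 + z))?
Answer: -6860/10163 ≈ -0.67500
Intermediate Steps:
n(z, m) = 10*(-1 + m)*(3 + z) (n(z, m) = (-20*(-1)/2)*((-1 + m)*(3 + z)) = (-4*(-5/2))*((-1 + m)*(3 + z)) = 10*((-1 + m)*(3 + z)) = 10*(-1 + m)*(3 + z))
(40074 - 5774)/(-48175 + n(3, -43)) = (40074 - 5774)/(-48175 + (-30 - 10*3 + 30*(-43) + 10*(-43)*3)) = 34300/(-48175 + (-30 - 30 - 1290 - 1290)) = 34300/(-48175 - 2640) = 34300/(-50815) = 34300*(-1/50815) = -6860/10163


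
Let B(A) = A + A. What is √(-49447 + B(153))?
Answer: I*√49141 ≈ 221.68*I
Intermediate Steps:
B(A) = 2*A
√(-49447 + B(153)) = √(-49447 + 2*153) = √(-49447 + 306) = √(-49141) = I*√49141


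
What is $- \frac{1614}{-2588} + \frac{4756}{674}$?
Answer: $\frac{3349091}{436078} \approx 7.68$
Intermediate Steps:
$- \frac{1614}{-2588} + \frac{4756}{674} = \left(-1614\right) \left(- \frac{1}{2588}\right) + 4756 \cdot \frac{1}{674} = \frac{807}{1294} + \frac{2378}{337} = \frac{3349091}{436078}$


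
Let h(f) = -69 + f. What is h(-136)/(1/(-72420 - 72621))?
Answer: 29733405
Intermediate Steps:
h(-136)/(1/(-72420 - 72621)) = (-69 - 136)/(1/(-72420 - 72621)) = -205/(1/(-145041)) = -205/(-1/145041) = -205*(-145041) = 29733405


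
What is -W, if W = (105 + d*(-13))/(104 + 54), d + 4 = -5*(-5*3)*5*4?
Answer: 19343/158 ≈ 122.42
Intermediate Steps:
d = 1496 (d = -4 - 5*(-5*3)*5*4 = -4 - (-75)*5*4 = -4 - 5*(-75)*4 = -4 + 375*4 = -4 + 1500 = 1496)
W = -19343/158 (W = (105 + 1496*(-13))/(104 + 54) = (105 - 19448)/158 = -19343*1/158 = -19343/158 ≈ -122.42)
-W = -1*(-19343/158) = 19343/158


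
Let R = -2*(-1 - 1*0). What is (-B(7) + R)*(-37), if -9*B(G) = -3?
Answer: -185/3 ≈ -61.667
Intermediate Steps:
B(G) = ⅓ (B(G) = -⅑*(-3) = ⅓)
R = 2 (R = -2*(-1 + 0) = -2*(-1) = 2)
(-B(7) + R)*(-37) = (-1*⅓ + 2)*(-37) = (-⅓ + 2)*(-37) = (5/3)*(-37) = -185/3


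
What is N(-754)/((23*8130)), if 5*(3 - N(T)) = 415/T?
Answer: 469/28198092 ≈ 1.6632e-5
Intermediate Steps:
N(T) = 3 - 83/T
N(-754)/((23*8130)) = (3 - 83/(-754))/((23*8130)) = (3 - 83*(-1/754))/186990 = (3 + 83/754)*(1/186990) = (2345/754)*(1/186990) = 469/28198092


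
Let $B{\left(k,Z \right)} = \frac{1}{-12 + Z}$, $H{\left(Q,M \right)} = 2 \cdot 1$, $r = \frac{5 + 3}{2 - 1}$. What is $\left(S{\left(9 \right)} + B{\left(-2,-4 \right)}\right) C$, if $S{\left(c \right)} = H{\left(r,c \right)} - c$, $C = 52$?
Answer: $- \frac{1469}{4} \approx -367.25$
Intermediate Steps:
$r = 8$ ($r = \frac{8}{1} = 8 \cdot 1 = 8$)
$H{\left(Q,M \right)} = 2$
$S{\left(c \right)} = 2 - c$
$\left(S{\left(9 \right)} + B{\left(-2,-4 \right)}\right) C = \left(\left(2 - 9\right) + \frac{1}{-12 - 4}\right) 52 = \left(\left(2 - 9\right) + \frac{1}{-16}\right) 52 = \left(-7 - \frac{1}{16}\right) 52 = \left(- \frac{113}{16}\right) 52 = - \frac{1469}{4}$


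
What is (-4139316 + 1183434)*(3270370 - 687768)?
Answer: -7633866764964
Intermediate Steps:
(-4139316 + 1183434)*(3270370 - 687768) = -2955882*2582602 = -7633866764964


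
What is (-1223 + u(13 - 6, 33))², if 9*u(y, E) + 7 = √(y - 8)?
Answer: (11014 - I)²/81 ≈ 1.4976e+6 - 271.95*I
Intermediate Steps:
u(y, E) = -7/9 + √(-8 + y)/9 (u(y, E) = -7/9 + √(y - 8)/9 = -7/9 + √(-8 + y)/9)
(-1223 + u(13 - 6, 33))² = (-1223 + (-7/9 + √(-8 + (13 - 6))/9))² = (-1223 + (-7/9 + √(-8 + 7)/9))² = (-1223 + (-7/9 + √(-1)/9))² = (-1223 + (-7/9 + I/9))² = (-11014/9 + I/9)²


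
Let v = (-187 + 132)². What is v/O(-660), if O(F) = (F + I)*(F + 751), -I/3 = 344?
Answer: -3025/153972 ≈ -0.019646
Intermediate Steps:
I = -1032 (I = -3*344 = -1032)
O(F) = (-1032 + F)*(751 + F) (O(F) = (F - 1032)*(F + 751) = (-1032 + F)*(751 + F))
v = 3025 (v = (-55)² = 3025)
v/O(-660) = 3025/(-775032 + (-660)² - 281*(-660)) = 3025/(-775032 + 435600 + 185460) = 3025/(-153972) = 3025*(-1/153972) = -3025/153972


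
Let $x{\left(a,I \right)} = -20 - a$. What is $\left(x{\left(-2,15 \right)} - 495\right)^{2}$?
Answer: $263169$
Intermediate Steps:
$\left(x{\left(-2,15 \right)} - 495\right)^{2} = \left(\left(-20 - -2\right) - 495\right)^{2} = \left(\left(-20 + 2\right) - 495\right)^{2} = \left(-18 - 495\right)^{2} = \left(-513\right)^{2} = 263169$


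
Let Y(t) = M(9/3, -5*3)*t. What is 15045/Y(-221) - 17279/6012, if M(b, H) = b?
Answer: -1998167/78156 ≈ -25.566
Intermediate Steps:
Y(t) = 3*t (Y(t) = (9/3)*t = (9*(⅓))*t = 3*t)
15045/Y(-221) - 17279/6012 = 15045/((3*(-221))) - 17279/6012 = 15045/(-663) - 17279*1/6012 = 15045*(-1/663) - 17279/6012 = -295/13 - 17279/6012 = -1998167/78156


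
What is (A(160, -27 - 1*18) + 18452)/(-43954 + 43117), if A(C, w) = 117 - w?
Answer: -18614/837 ≈ -22.239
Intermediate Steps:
(A(160, -27 - 1*18) + 18452)/(-43954 + 43117) = ((117 - (-27 - 1*18)) + 18452)/(-43954 + 43117) = ((117 - (-27 - 18)) + 18452)/(-837) = ((117 - 1*(-45)) + 18452)*(-1/837) = ((117 + 45) + 18452)*(-1/837) = (162 + 18452)*(-1/837) = 18614*(-1/837) = -18614/837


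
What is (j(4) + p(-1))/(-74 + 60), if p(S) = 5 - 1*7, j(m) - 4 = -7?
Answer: 5/14 ≈ 0.35714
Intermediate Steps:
j(m) = -3 (j(m) = 4 - 7 = -3)
p(S) = -2 (p(S) = 5 - 7 = -2)
(j(4) + p(-1))/(-74 + 60) = (-3 - 2)/(-74 + 60) = -5/(-14) = -5*(-1/14) = 5/14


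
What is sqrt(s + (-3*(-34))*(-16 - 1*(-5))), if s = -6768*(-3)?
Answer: sqrt(19182) ≈ 138.50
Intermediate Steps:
s = 20304
sqrt(s + (-3*(-34))*(-16 - 1*(-5))) = sqrt(20304 + (-3*(-34))*(-16 - 1*(-5))) = sqrt(20304 + 102*(-16 + 5)) = sqrt(20304 + 102*(-11)) = sqrt(20304 - 1122) = sqrt(19182)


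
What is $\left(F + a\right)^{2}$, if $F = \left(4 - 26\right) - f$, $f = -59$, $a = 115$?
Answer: $23104$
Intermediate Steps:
$F = 37$ ($F = \left(4 - 26\right) - -59 = \left(4 - 26\right) + 59 = -22 + 59 = 37$)
$\left(F + a\right)^{2} = \left(37 + 115\right)^{2} = 152^{2} = 23104$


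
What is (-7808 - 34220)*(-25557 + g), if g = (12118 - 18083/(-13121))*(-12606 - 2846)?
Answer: 103283265635229932/13121 ≈ 7.8716e+12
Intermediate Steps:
g = -2457151714172/13121 (g = (12118 - 18083*(-1/13121))*(-15452) = (12118 + 18083/13121)*(-15452) = (159018361/13121)*(-15452) = -2457151714172/13121 ≈ -1.8727e+8)
(-7808 - 34220)*(-25557 + g) = (-7808 - 34220)*(-25557 - 2457151714172/13121) = -42028*(-2457487047569/13121) = 103283265635229932/13121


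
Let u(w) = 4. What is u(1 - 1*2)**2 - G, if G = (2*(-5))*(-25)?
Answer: -234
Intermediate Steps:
G = 250 (G = -10*(-25) = 250)
u(1 - 1*2)**2 - G = 4**2 - 1*250 = 16 - 250 = -234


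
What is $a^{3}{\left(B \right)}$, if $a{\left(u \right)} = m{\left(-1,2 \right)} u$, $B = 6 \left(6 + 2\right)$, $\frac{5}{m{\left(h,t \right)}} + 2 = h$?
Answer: $-512000$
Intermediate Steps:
$m{\left(h,t \right)} = \frac{5}{-2 + h}$
$B = 48$ ($B = 6 \cdot 8 = 48$)
$a{\left(u \right)} = - \frac{5 u}{3}$ ($a{\left(u \right)} = \frac{5}{-2 - 1} u = \frac{5}{-3} u = 5 \left(- \frac{1}{3}\right) u = - \frac{5 u}{3}$)
$a^{3}{\left(B \right)} = \left(\left(- \frac{5}{3}\right) 48\right)^{3} = \left(-80\right)^{3} = -512000$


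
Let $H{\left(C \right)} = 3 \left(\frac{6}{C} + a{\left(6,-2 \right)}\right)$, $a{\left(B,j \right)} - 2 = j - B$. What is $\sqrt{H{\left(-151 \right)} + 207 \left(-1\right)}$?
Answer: $\frac{3 i \sqrt{570327}}{151} \approx 15.004 i$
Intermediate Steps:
$a{\left(B,j \right)} = 2 + j - B$ ($a{\left(B,j \right)} = 2 - \left(B - j\right) = 2 + j - B$)
$H{\left(C \right)} = -18 + \frac{18}{C}$ ($H{\left(C \right)} = 3 \left(\frac{6}{C} - 6\right) = 3 \left(-6 + \frac{6}{C}\right) = -18 + \frac{18}{C}$)
$\sqrt{H{\left(-151 \right)} + 207 \left(-1\right)} = \sqrt{\left(-18 + \frac{18}{-151}\right) + 207 \left(-1\right)} = \sqrt{\left(-18 + 18 \left(- \frac{1}{151}\right)\right) - 207} = \sqrt{\left(-18 - \frac{18}{151}\right) - 207} = \sqrt{- \frac{2736}{151} - 207} = \sqrt{- \frac{33993}{151}} = \frac{3 i \sqrt{570327}}{151}$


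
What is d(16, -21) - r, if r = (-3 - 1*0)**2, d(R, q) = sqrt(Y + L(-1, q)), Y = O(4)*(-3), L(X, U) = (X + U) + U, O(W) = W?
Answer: -9 + I*sqrt(55) ≈ -9.0 + 7.4162*I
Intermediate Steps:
L(X, U) = X + 2*U (L(X, U) = (U + X) + U = X + 2*U)
Y = -12 (Y = 4*(-3) = -12)
d(R, q) = sqrt(-13 + 2*q) (d(R, q) = sqrt(-12 + (-1 + 2*q)) = sqrt(-13 + 2*q))
r = 9 (r = (-3 + 0)**2 = (-3)**2 = 9)
d(16, -21) - r = sqrt(-13 + 2*(-21)) - 1*9 = sqrt(-13 - 42) - 9 = sqrt(-55) - 9 = I*sqrt(55) - 9 = -9 + I*sqrt(55)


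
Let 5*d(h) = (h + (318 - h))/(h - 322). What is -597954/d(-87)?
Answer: 203802655/53 ≈ 3.8453e+6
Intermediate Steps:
d(h) = 318/(5*(-322 + h)) (d(h) = ((h + (318 - h))/(h - 322))/5 = (318/(-322 + h))/5 = 318/(5*(-322 + h)))
-597954/d(-87) = -597954/(318/(5*(-322 - 87))) = -597954/((318/5)/(-409)) = -597954/((318/5)*(-1/409)) = -597954/(-318/2045) = -597954*(-2045/318) = 203802655/53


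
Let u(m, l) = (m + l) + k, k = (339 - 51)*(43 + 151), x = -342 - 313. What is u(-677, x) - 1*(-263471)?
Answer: 318011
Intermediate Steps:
x = -655
k = 55872 (k = 288*194 = 55872)
u(m, l) = 55872 + l + m (u(m, l) = (m + l) + 55872 = (l + m) + 55872 = 55872 + l + m)
u(-677, x) - 1*(-263471) = (55872 - 655 - 677) - 1*(-263471) = 54540 + 263471 = 318011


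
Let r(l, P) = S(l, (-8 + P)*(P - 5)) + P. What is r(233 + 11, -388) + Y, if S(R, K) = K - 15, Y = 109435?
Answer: 264660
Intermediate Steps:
S(R, K) = -15 + K
r(l, P) = -15 + P + (-8 + P)*(-5 + P) (r(l, P) = (-15 + (-8 + P)*(P - 5)) + P = (-15 + (-8 + P)*(-5 + P)) + P = -15 + P + (-8 + P)*(-5 + P))
r(233 + 11, -388) + Y = (25 + (-388)² - 12*(-388)) + 109435 = (25 + 150544 + 4656) + 109435 = 155225 + 109435 = 264660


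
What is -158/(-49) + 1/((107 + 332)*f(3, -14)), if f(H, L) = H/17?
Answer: 208919/64533 ≈ 3.2374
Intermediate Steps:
f(H, L) = H/17 (f(H, L) = H*(1/17) = H/17)
-158/(-49) + 1/((107 + 332)*f(3, -14)) = -158/(-49) + 1/((107 + 332)*(((1/17)*3))) = -158*(-1/49) + 1/(439*(3/17)) = 158/49 + (1/439)*(17/3) = 158/49 + 17/1317 = 208919/64533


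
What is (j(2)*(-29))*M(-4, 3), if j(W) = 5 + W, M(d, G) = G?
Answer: -609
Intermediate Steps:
(j(2)*(-29))*M(-4, 3) = ((5 + 2)*(-29))*3 = (7*(-29))*3 = -203*3 = -609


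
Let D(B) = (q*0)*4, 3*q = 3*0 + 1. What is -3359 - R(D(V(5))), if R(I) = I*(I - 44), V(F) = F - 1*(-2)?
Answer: -3359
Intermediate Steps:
q = ⅓ (q = (3*0 + 1)/3 = (0 + 1)/3 = (⅓)*1 = ⅓ ≈ 0.33333)
V(F) = 2 + F (V(F) = F + 2 = 2 + F)
D(B) = 0 (D(B) = ((⅓)*0)*4 = 0*4 = 0)
R(I) = I*(-44 + I)
-3359 - R(D(V(5))) = -3359 - 0*(-44 + 0) = -3359 - 0*(-44) = -3359 - 1*0 = -3359 + 0 = -3359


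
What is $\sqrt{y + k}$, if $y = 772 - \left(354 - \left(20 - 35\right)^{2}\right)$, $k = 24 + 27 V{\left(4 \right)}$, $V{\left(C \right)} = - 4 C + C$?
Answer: $7 \sqrt{7} \approx 18.52$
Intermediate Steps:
$V{\left(C \right)} = - 3 C$
$k = -300$ ($k = 24 + 27 \left(\left(-3\right) 4\right) = 24 + 27 \left(-12\right) = 24 - 324 = -300$)
$y = 643$ ($y = 772 - \left(354 - \left(-15\right)^{2}\right) = 772 + \left(-354 + 225\right) = 772 - 129 = 643$)
$\sqrt{y + k} = \sqrt{643 - 300} = \sqrt{343} = 7 \sqrt{7}$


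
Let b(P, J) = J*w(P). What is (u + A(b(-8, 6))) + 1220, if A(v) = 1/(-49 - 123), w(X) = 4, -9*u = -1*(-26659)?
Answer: -2696797/1548 ≈ -1742.1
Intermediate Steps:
u = -26659/9 (u = -(-1)*(-26659)/9 = -⅑*26659 = -26659/9 ≈ -2962.1)
b(P, J) = 4*J (b(P, J) = J*4 = 4*J)
A(v) = -1/172 (A(v) = 1/(-172) = -1/172)
(u + A(b(-8, 6))) + 1220 = (-26659/9 - 1/172) + 1220 = -4585357/1548 + 1220 = -2696797/1548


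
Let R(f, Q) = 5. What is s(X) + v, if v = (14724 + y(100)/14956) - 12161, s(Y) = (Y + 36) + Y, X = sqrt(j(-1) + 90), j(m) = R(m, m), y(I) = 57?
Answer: 38870701/14956 + 2*sqrt(95) ≈ 2618.5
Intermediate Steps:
j(m) = 5
X = sqrt(95) (X = sqrt(5 + 90) = sqrt(95) ≈ 9.7468)
s(Y) = 36 + 2*Y (s(Y) = (36 + Y) + Y = 36 + 2*Y)
v = 38332285/14956 (v = (14724 + 57/14956) - 12161 = 220212201/14956 - 12161 = 38332285/14956 ≈ 2563.0)
s(X) + v = (36 + 2*sqrt(95)) + 38332285/14956 = 38870701/14956 + 2*sqrt(95)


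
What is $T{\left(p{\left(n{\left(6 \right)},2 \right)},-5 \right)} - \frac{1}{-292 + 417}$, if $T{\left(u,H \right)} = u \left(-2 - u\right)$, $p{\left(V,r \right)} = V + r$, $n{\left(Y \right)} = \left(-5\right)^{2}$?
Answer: $- \frac{97876}{125} \approx -783.01$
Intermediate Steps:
$n{\left(Y \right)} = 25$
$T{\left(p{\left(n{\left(6 \right)},2 \right)},-5 \right)} - \frac{1}{-292 + 417} = - \left(25 + 2\right) \left(2 + \left(25 + 2\right)\right) - \frac{1}{-292 + 417} = \left(-1\right) 27 \left(2 + 27\right) - \frac{1}{125} = \left(-1\right) 27 \cdot 29 - \frac{1}{125} = -783 - \frac{1}{125} = - \frac{97876}{125}$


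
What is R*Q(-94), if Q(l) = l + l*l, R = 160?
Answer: 1398720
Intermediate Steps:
Q(l) = l + l²
R*Q(-94) = 160*(-94*(1 - 94)) = 160*(-94*(-93)) = 160*8742 = 1398720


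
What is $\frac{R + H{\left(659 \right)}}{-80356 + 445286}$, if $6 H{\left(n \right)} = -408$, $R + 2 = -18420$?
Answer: $- \frac{1849}{36493} \approx -0.050667$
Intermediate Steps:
$R = -18422$ ($R = -2 - 18420 = -18422$)
$H{\left(n \right)} = -68$ ($H{\left(n \right)} = \frac{1}{6} \left(-408\right) = -68$)
$\frac{R + H{\left(659 \right)}}{-80356 + 445286} = \frac{-18422 - 68}{-80356 + 445286} = - \frac{18490}{364930} = \left(-18490\right) \frac{1}{364930} = - \frac{1849}{36493}$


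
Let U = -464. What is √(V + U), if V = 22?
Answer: I*√442 ≈ 21.024*I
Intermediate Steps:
√(V + U) = √(22 - 464) = √(-442) = I*√442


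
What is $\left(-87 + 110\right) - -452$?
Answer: $475$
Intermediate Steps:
$\left(-87 + 110\right) - -452 = 23 + 452 = 475$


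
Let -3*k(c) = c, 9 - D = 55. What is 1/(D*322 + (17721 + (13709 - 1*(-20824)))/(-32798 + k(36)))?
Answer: -16405/243016987 ≈ -6.7506e-5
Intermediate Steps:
D = -46 (D = 9 - 1*55 = 9 - 55 = -46)
k(c) = -c/3
1/(D*322 + (17721 + (13709 - 1*(-20824)))/(-32798 + k(36))) = 1/(-46*322 + (17721 + (13709 - 1*(-20824)))/(-32798 - ⅓*36)) = 1/(-14812 + (17721 + (13709 + 20824))/(-32798 - 12)) = 1/(-14812 + (17721 + 34533)/(-32810)) = 1/(-14812 + 52254*(-1/32810)) = 1/(-14812 - 26127/16405) = 1/(-243016987/16405) = -16405/243016987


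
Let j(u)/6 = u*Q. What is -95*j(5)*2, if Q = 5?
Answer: -28500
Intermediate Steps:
j(u) = 30*u (j(u) = 6*(u*5) = 6*(5*u) = 30*u)
-95*j(5)*2 = -2850*5*2 = -95*150*2 = -14250*2 = -28500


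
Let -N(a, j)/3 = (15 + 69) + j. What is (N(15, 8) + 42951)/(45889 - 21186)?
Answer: 42675/24703 ≈ 1.7275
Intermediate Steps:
N(a, j) = -252 - 3*j (N(a, j) = -3*((15 + 69) + j) = -3*(84 + j) = -252 - 3*j)
(N(15, 8) + 42951)/(45889 - 21186) = ((-252 - 3*8) + 42951)/(45889 - 21186) = ((-252 - 24) + 42951)/24703 = (-276 + 42951)*(1/24703) = 42675*(1/24703) = 42675/24703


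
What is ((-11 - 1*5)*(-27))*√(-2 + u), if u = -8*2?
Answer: 1296*I*√2 ≈ 1832.8*I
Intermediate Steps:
u = -16
((-11 - 1*5)*(-27))*√(-2 + u) = ((-11 - 1*5)*(-27))*√(-2 - 16) = ((-11 - 5)*(-27))*√(-18) = (-16*(-27))*(3*I*√2) = 432*(3*I*√2) = 1296*I*√2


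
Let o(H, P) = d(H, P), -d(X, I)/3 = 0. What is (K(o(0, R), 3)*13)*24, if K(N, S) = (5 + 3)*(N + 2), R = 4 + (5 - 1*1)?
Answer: 4992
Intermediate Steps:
d(X, I) = 0 (d(X, I) = -3*0 = 0)
R = 8 (R = 4 + (5 - 1) = 4 + 4 = 8)
o(H, P) = 0
K(N, S) = 16 + 8*N (K(N, S) = 8*(2 + N) = 16 + 8*N)
(K(o(0, R), 3)*13)*24 = ((16 + 8*0)*13)*24 = ((16 + 0)*13)*24 = (16*13)*24 = 208*24 = 4992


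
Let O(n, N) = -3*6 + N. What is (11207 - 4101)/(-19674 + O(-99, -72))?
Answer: -3553/9882 ≈ -0.35954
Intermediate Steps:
O(n, N) = -18 + N
(11207 - 4101)/(-19674 + O(-99, -72)) = (11207 - 4101)/(-19674 + (-18 - 72)) = 7106/(-19674 - 90) = 7106/(-19764) = 7106*(-1/19764) = -3553/9882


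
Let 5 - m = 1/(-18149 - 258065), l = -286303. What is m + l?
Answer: -79079515771/276214 ≈ -2.8630e+5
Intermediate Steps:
m = 1381071/276214 (m = 5 - 1/(-18149 - 258065) = 5 - 1/(-276214) = 5 - 1*(-1/276214) = 5 + 1/276214 = 1381071/276214 ≈ 5.0000)
m + l = 1381071/276214 - 286303 = -79079515771/276214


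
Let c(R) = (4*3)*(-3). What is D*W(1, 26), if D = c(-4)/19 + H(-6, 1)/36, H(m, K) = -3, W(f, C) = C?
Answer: -5863/114 ≈ -51.430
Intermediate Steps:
c(R) = -36 (c(R) = 12*(-3) = -36)
D = -451/228 (D = -36/19 - 3/36 = -36*1/19 - 3*1/36 = -36/19 - 1/12 = -451/228 ≈ -1.9781)
D*W(1, 26) = -451/228*26 = -5863/114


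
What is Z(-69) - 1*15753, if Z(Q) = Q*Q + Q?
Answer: -11061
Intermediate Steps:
Z(Q) = Q + Q² (Z(Q) = Q² + Q = Q + Q²)
Z(-69) - 1*15753 = -69*(1 - 69) - 1*15753 = -69*(-68) - 15753 = 4692 - 15753 = -11061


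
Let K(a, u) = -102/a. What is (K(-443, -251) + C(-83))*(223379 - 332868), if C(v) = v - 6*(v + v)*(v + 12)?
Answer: 3433997120095/443 ≈ 7.7517e+9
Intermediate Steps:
C(v) = v - 12*v*(12 + v) (C(v) = v - 6*2*v*(12 + v) = v - 12*v*(12 + v))
(K(-443, -251) + C(-83))*(223379 - 332868) = (-102/(-443) - 1*(-83)*(143 + 12*(-83)))*(223379 - 332868) = (-102*(-1/443) - 1*(-83)*(143 - 996))*(-109489) = (102/443 - 1*(-83)*(-853))*(-109489) = (102/443 - 70799)*(-109489) = -31363855/443*(-109489) = 3433997120095/443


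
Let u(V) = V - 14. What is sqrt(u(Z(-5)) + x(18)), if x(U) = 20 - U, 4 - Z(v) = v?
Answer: I*sqrt(3) ≈ 1.732*I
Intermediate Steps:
Z(v) = 4 - v
u(V) = -14 + V
sqrt(u(Z(-5)) + x(18)) = sqrt((-14 + (4 - 1*(-5))) + (20 - 1*18)) = sqrt((-14 + (4 + 5)) + (20 - 18)) = sqrt((-14 + 9) + 2) = sqrt(-5 + 2) = sqrt(-3) = I*sqrt(3)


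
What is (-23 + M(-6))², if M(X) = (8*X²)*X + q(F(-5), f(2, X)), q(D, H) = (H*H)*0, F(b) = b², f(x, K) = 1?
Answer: 3066001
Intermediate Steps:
q(D, H) = 0 (q(D, H) = H²*0 = 0)
M(X) = 8*X³ (M(X) = (8*X²)*X + 0 = 8*X³ + 0 = 8*X³)
(-23 + M(-6))² = (-23 + 8*(-6)³)² = (-23 + 8*(-216))² = (-23 - 1728)² = (-1751)² = 3066001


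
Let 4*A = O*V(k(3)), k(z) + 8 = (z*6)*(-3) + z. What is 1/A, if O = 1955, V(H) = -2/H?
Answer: 118/1955 ≈ 0.060358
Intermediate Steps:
k(z) = -8 - 17*z (k(z) = -8 + ((z*6)*(-3) + z) = -8 + ((6*z)*(-3) + z) = -8 + (-18*z + z) = -8 - 17*z)
A = 1955/118 (A = (1955*(-2/(-8 - 17*3)))/4 = (1955*(-2/(-8 - 51)))/4 = (1955*(-2/(-59)))/4 = (1955*(-2*(-1/59)))/4 = (1955*(2/59))/4 = (¼)*(3910/59) = 1955/118 ≈ 16.568)
1/A = 1/(1955/118) = 118/1955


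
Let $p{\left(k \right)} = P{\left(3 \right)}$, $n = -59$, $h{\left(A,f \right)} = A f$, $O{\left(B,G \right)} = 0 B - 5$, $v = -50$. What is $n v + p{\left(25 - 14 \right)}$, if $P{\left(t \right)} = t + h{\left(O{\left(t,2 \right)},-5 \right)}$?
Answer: $2978$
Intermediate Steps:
$O{\left(B,G \right)} = -5$ ($O{\left(B,G \right)} = 0 - 5 = -5$)
$P{\left(t \right)} = 25 + t$ ($P{\left(t \right)} = t - -25 = t + 25 = 25 + t$)
$p{\left(k \right)} = 28$ ($p{\left(k \right)} = 25 + 3 = 28$)
$n v + p{\left(25 - 14 \right)} = \left(-59\right) \left(-50\right) + 28 = 2950 + 28 = 2978$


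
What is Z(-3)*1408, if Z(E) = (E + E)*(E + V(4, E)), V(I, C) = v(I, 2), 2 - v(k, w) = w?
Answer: 25344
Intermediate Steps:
v(k, w) = 2 - w
V(I, C) = 0 (V(I, C) = 2 - 1*2 = 2 - 2 = 0)
Z(E) = 2*E² (Z(E) = (E + E)*(E + 0) = (2*E)*E = 2*E²)
Z(-3)*1408 = (2*(-3)²)*1408 = (2*9)*1408 = 18*1408 = 25344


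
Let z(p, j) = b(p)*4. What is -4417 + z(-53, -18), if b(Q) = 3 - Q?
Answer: -4193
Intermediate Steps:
z(p, j) = 12 - 4*p (z(p, j) = (3 - p)*4 = 12 - 4*p)
-4417 + z(-53, -18) = -4417 + (12 - 4*(-53)) = -4417 + (12 + 212) = -4417 + 224 = -4193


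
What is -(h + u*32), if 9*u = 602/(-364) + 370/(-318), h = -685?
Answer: 12929407/18603 ≈ 695.02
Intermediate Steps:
u = -11647/37206 (u = (602/(-364) + 370/(-318))/9 = (602*(-1/364) + 370*(-1/318))/9 = (-43/26 - 185/159)/9 = (1/9)*(-11647/4134) = -11647/37206 ≈ -0.31304)
-(h + u*32) = -(-685 - 11647/37206*32) = -(-685 - 186352/18603) = -1*(-12929407/18603) = 12929407/18603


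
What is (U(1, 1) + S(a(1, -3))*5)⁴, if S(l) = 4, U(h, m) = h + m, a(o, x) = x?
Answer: 234256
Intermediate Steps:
(U(1, 1) + S(a(1, -3))*5)⁴ = ((1 + 1) + 4*5)⁴ = (2 + 20)⁴ = 22⁴ = 234256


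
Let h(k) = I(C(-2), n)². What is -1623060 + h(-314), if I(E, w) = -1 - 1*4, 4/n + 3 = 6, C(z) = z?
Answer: -1623035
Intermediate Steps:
n = 4/3 (n = 4/(-3 + 6) = 4/3 ≈ 1.3333)
I(E, w) = -5 (I(E, w) = -1 - 4 = -5)
h(k) = 25 (h(k) = (-5)² = 25)
-1623060 + h(-314) = -1623060 + 25 = -1623035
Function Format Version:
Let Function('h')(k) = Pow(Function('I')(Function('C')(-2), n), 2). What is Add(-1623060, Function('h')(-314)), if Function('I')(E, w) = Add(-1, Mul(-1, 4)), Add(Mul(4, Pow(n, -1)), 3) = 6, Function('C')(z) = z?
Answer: -1623035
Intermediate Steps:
n = Rational(4, 3) (n = Mul(4, Pow(Add(-3, 6), -1)) = Mul(4, Pow(3, -1)) = Mul(4, Rational(1, 3)) = Rational(4, 3) ≈ 1.3333)
Function('I')(E, w) = -5 (Function('I')(E, w) = Add(-1, -4) = -5)
Function('h')(k) = 25 (Function('h')(k) = Pow(-5, 2) = 25)
Add(-1623060, Function('h')(-314)) = Add(-1623060, 25) = -1623035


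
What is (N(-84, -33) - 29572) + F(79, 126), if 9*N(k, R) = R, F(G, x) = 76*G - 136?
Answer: -71123/3 ≈ -23708.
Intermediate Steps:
F(G, x) = -136 + 76*G
N(k, R) = R/9
(N(-84, -33) - 29572) + F(79, 126) = ((⅑)*(-33) - 29572) + (-136 + 76*79) = (-11/3 - 29572) + (-136 + 6004) = -88727/3 + 5868 = -71123/3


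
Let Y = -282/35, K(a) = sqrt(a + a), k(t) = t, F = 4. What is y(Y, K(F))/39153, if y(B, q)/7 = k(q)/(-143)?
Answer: -14*sqrt(2)/5598879 ≈ -3.5362e-6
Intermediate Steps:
K(a) = sqrt(2)*sqrt(a) (K(a) = sqrt(2*a) = sqrt(2)*sqrt(a))
Y = -282/35 (Y = -282*1/35 = -282/35 ≈ -8.0571)
y(B, q) = -7*q/143 (y(B, q) = 7*(q/(-143)) = 7*(q*(-1/143)) = 7*(-q/143) = -7*q/143)
y(Y, K(F))/39153 = -7*sqrt(2)*sqrt(4)/143/39153 = -7*sqrt(2)*2/143*(1/39153) = -14*sqrt(2)/143*(1/39153) = -14*sqrt(2)/5598879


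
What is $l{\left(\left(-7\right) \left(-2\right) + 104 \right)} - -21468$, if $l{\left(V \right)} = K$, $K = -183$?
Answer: $21285$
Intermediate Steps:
$l{\left(V \right)} = -183$
$l{\left(\left(-7\right) \left(-2\right) + 104 \right)} - -21468 = -183 - -21468 = -183 + 21468 = 21285$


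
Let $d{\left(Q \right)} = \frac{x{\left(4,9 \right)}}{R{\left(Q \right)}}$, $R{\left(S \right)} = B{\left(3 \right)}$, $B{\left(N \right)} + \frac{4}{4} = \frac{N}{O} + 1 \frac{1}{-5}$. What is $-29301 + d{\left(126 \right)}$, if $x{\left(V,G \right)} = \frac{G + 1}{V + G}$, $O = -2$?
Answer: $- \frac{10284751}{351} \approx -29301.0$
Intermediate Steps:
$B{\left(N \right)} = - \frac{6}{5} - \frac{N}{2}$ ($B{\left(N \right)} = -1 + \left(\frac{N}{-2} + 1 \frac{1}{-5}\right) = -1 + \left(N \left(- \frac{1}{2}\right) + 1 \left(- \frac{1}{5}\right)\right) = -1 - \left(\frac{1}{5} + \frac{N}{2}\right) = - \frac{6}{5} - \frac{N}{2}$)
$x{\left(V,G \right)} = \frac{1 + G}{G + V}$
$R{\left(S \right)} = - \frac{27}{10}$ ($R{\left(S \right)} = - \frac{6}{5} - \frac{3}{2} = - \frac{27}{10}$)
$d{\left(Q \right)} = - \frac{100}{351}$ ($d{\left(Q \right)} = \frac{\frac{1}{9 + 4} \left(1 + 9\right)}{- \frac{27}{10}} = \frac{1}{13} \cdot 10 \left(- \frac{10}{27}\right) = \frac{10}{13} \left(- \frac{10}{27}\right) = - \frac{100}{351}$)
$-29301 + d{\left(126 \right)} = -29301 - \frac{100}{351} = - \frac{10284751}{351}$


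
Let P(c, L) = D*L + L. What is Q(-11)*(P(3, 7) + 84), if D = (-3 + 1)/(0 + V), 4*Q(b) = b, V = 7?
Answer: -979/4 ≈ -244.75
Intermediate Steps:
Q(b) = b/4
D = -2/7 (D = (-3 + 1)/(0 + 7) = -2/7 ≈ -0.28571)
P(c, L) = 5*L/7 (P(c, L) = -2*L/7 + L = 5*L/7)
Q(-11)*(P(3, 7) + 84) = ((¼)*(-11))*((5/7)*7 + 84) = -11*(5 + 84)/4 = -11/4*89 = -979/4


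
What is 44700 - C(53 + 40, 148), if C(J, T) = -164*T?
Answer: 68972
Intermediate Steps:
44700 - C(53 + 40, 148) = 44700 - (-164)*148 = 44700 - 1*(-24272) = 44700 + 24272 = 68972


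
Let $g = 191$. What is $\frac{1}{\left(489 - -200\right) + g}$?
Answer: $\frac{1}{880} \approx 0.0011364$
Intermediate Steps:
$\frac{1}{\left(489 - -200\right) + g} = \frac{1}{\left(489 - -200\right) + 191} = \frac{1}{\left(489 + 200\right) + 191} = \frac{1}{689 + 191} = \frac{1}{880}$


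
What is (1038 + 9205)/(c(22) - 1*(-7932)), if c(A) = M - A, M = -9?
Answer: 10243/7901 ≈ 1.2964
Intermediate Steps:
c(A) = -9 - A
(1038 + 9205)/(c(22) - 1*(-7932)) = (1038 + 9205)/((-9 - 1*22) - 1*(-7932)) = 10243/((-9 - 22) + 7932) = 10243/(-31 + 7932) = 10243/7901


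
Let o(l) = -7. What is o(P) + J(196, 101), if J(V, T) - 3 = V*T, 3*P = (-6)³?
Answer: 19792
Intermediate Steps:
P = -72 (P = (⅓)*(-6)³ = (⅓)*(-216) = -72)
J(V, T) = 3 + T*V (J(V, T) = 3 + V*T = 3 + T*V)
o(P) + J(196, 101) = -7 + (3 + 101*196) = -7 + (3 + 19796) = -7 + 19799 = 19792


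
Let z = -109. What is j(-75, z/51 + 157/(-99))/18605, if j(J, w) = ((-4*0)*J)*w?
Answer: 0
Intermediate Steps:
j(J, w) = 0 (j(J, w) = (0*J)*w = 0*w = 0)
j(-75, z/51 + 157/(-99))/18605 = 0/18605 = 0*(1/18605) = 0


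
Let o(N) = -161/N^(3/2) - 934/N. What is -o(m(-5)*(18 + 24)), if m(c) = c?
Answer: -467/105 + 23*I*√210/6300 ≈ -4.4476 + 0.052905*I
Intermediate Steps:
o(N) = -934/N - 161/N^(3/2) (o(N) = -161/N^(3/2) - 934/N = -934/N - 161/N^(3/2))
-o(m(-5)*(18 + 24)) = -(-934*(-1/(5*(18 + 24))) - 161*I*√5/(25*(18 + 24)^(3/2))) = -(-934/((-5*42)) - 161*I*√210/44100) = -(-934/(-210) - 23*I*√210/6300) = -(-934*(-1/210) - 23*I*√210/6300) = -(467/105 - 23*I*√210/6300) = -467/105 + 23*I*√210/6300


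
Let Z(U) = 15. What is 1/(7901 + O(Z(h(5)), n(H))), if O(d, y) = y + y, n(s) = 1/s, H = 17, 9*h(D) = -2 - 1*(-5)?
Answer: 17/134319 ≈ 0.00012656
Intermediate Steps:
h(D) = 1/3 (h(D) = (-2 - 1*(-5))/9 = (-2 + 5)/9 = (1/9)*3 = 1/3)
O(d, y) = 2*y
1/(7901 + O(Z(h(5)), n(H))) = 1/(7901 + 2/17) = 1/(134319/17) = 17/134319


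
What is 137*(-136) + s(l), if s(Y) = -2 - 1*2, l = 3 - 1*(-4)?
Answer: -18636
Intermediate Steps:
l = 7 (l = 3 + 4 = 7)
s(Y) = -4 (s(Y) = -2 - 2 = -4)
137*(-136) + s(l) = 137*(-136) - 4 = -18632 - 4 = -18636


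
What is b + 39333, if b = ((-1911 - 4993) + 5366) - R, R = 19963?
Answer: 17832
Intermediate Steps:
b = -21501 (b = ((-1911 - 4993) + 5366) - 1*19963 = (-6904 + 5366) - 19963 = -1538 - 19963 = -21501)
b + 39333 = -21501 + 39333 = 17832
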